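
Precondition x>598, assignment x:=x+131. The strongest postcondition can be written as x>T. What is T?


Formula: sp(P, x:=E) = exists old_x. (x = E[old_x/x]) AND P[old_x/x] (old_x is the value of x before the assignment; eliminate old_x by solving x = E[old_x/x] for old_x)
Step 1: Precondition P: x>598, i.e. old_x > 598
Step 2: Assignment gives x = old_x + 131, so old_x = x - 131
Step 3: Substitute into P: x - 131 > 598
Step 4: Simplify: x > 598+131 = 729

729


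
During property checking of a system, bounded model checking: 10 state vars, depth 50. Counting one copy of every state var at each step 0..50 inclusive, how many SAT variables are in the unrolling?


BMC unrolls to depth k, creating one copy of each state var for steps 0..k.
Step count = 50 + 1 = 51 (steps 0 through 50)
Vars per step = 10
Total = 10 * 51 = 510

510


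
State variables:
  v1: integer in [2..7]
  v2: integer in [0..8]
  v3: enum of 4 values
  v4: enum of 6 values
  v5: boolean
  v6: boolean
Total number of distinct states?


State space = product of domain sizes of all variables.
Domain sizes:
  v1 (integer in [2..7]): 6
  v2 (integer in [0..8]): 9
  v3 (enum of 4 values): 4
  v4 (enum of 6 values): 6
  v5 (boolean): 2
  v6 (boolean): 2
Product = 6 * 9 * 4 * 6 * 2 * 2 = 5184

5184


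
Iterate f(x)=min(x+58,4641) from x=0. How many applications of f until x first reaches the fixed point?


Step 1: x=0, cap=4641, increment=58
Step 2: x grows by 58 each step until capped at 4641; fixed point is x=4641
Step 3: iterations = ceil(4641/58) = 81

81


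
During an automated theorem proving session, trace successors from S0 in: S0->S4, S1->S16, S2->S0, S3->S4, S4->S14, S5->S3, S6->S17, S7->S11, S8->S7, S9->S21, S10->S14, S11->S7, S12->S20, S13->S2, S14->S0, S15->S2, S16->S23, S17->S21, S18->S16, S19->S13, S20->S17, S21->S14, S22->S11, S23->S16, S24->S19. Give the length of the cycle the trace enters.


Trace from S0 until a state repeats:
  S0 -> S4 -> S14 -> S0
S0 first seen at step 0, revisited at step 3.
Cycle length = 3 - 0 = 3

3


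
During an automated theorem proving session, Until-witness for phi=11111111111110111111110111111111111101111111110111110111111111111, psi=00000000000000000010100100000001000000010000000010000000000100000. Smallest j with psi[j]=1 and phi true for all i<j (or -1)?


(phi U psi) at 0: need smallest j with psi[j]=1 and phi[i]=1 for all i in [0,j).
Scan from step 0:
  step 0: phi=1, psi=0 -> continue
  step 1: phi=1, psi=0 -> continue
  step 2: phi=1, psi=0 -> continue
  step 3: phi=1, psi=0 -> continue
  step 13: phi=0 -> phi-prefix broken from here
  step 18: psi=1 but phi already failed -> not a witness
  step 20: psi=1 but phi already failed -> not a witness
  step 23: psi=1 but phi already failed -> not a witness
  step 31: psi=1 but phi already failed -> not a witness
  step 39: psi=1 but phi already failed -> not a witness
  step 48: psi=1 but phi already failed -> not a witness
  step 59: psi=1 but phi already failed -> not a witness
  end of trace: no witness -> -1
Witness step = -1

-1


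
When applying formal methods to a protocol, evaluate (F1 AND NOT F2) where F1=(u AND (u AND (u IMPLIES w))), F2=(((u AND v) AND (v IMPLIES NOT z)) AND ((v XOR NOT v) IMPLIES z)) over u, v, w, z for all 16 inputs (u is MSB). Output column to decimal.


F1 = (u AND (u AND (u IMPLIES w)))
F2 = (((u AND v) AND (v IMPLIES NOT z)) AND ((v XOR NOT v) IMPLIES z))
Counterexample to F1=>F2 is where F1=1 and F2=0.
Evaluate each row (bits = u,v,w,z, MSB first):
  row 0 [0000]: F1=0 F2=0 -> F1&~F2 -> 0
  row 1 [0001]: F1=0 F2=0 -> F1&~F2 -> 0
  row 2 [0010]: F1=0 F2=0 -> F1&~F2 -> 0
  row 3 [0011]: F1=0 F2=0 -> F1&~F2 -> 0
  row 4 [0100]: F1=0 F2=0 -> F1&~F2 -> 0
  row 5 [0101]: F1=0 F2=0 -> F1&~F2 -> 0
  row 6 [0110]: F1=0 F2=0 -> F1&~F2 -> 0
  row 7 [0111]: F1=0 F2=0 -> F1&~F2 -> 0
  row 8 [1000]: F1=0 F2=0 -> F1&~F2 -> 0
  row 9 [1001]: F1=0 F2=0 -> F1&~F2 -> 0
  row 10 [1010]: F1=1 F2=0 -> F1&~F2 -> 1
  row 11 [1011]: F1=1 F2=0 -> F1&~F2 -> 1
  row 12 [1100]: F1=0 F2=0 -> F1&~F2 -> 0
  row 13 [1101]: F1=0 F2=0 -> F1&~F2 -> 0
  row 14 [1110]: F1=1 F2=0 -> F1&~F2 -> 1
  row 15 [1111]: F1=1 F2=0 -> F1&~F2 -> 1
Full result column, 4 rows per line (u,v fixed per line; w,z runs 00..11 left to right):
  rows 0-3 [u,v=00]: 0000  = hex 0
  rows 4-7 [u,v=01]: 0000  = hex 0
  rows 8-11 [u,v=10]: 0011  = hex 3
  rows 12-15 [u,v=11]: 0011  = hex 3
Counterexample vector (row 0 .. row 15) = 0000000000110011
Output column grouped in 4s = 0000 0000 0011 0011 = 0x0033
Convert to decimal digit by digit (value = value*16 + digit):
  0 -> 0
  0*16 + 0 = 0
  0*16 + 3 = 3
  3*16 + 3 = 51
Decimal = 51

51


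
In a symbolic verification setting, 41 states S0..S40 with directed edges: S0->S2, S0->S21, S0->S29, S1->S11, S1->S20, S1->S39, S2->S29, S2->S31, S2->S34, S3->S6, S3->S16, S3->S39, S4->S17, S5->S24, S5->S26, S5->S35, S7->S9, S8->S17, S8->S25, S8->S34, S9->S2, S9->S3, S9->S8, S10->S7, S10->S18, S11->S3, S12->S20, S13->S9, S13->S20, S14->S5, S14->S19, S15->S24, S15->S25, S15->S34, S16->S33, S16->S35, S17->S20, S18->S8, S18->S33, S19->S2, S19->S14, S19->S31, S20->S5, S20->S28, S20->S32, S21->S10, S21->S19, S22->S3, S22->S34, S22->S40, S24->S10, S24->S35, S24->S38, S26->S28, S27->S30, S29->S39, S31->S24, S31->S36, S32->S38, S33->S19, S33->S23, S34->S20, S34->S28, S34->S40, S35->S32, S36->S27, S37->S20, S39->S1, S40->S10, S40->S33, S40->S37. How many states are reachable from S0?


BFS from S0:
  layer 0: {S0}
  layer 1: {S2, S21, S29}
  layer 2: {S10, S19, S31, S34, S39}
  layer 3: {S1, S7, S14, S18, S20, S24, S28, S36, S40}
  layer 4: {S5, S8, S9, S11, S27, S32, S33, S35, S37, S38}
  layer 5: {S3, S17, S23, S25, S26, S30}
  layer 6: {S6, S16}
Reachable set: {S0, S1, S2, S3, S5, S6, S7, S8, S9, S10, S11, S14, S16, S17, S18, S19, S20, S21, S23, S24, S25, S26, S27, S28, S29, S30, S31, S32, S33, S34, S35, S36, S37, S38, S39, S40}
Count = 36

36


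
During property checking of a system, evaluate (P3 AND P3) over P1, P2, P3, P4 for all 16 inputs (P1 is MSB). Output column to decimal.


Formula: (P3 AND P3) over P1, P2, P3, P4 (16 rows)
Evaluate each row (bits = P1,P2,P3,P4, MSB first):
  row 0 [0000]: (0 AND 0) -> 0
  row 1 [0001]: (0 AND 0) -> 0
  row 2 [0010]: (1 AND 1) -> 1
  row 3 [0011]: (1 AND 1) -> 1
  row 4 [0100]: (0 AND 0) -> 0
  row 5 [0101]: (0 AND 0) -> 0
  row 6 [0110]: (1 AND 1) -> 1
  row 7 [0111]: (1 AND 1) -> 1
  row 8 [1000]: (0 AND 0) -> 0
  row 9 [1001]: (0 AND 0) -> 0
  row 10 [1010]: (1 AND 1) -> 1
  row 11 [1011]: (1 AND 1) -> 1
  row 12 [1100]: (0 AND 0) -> 0
  row 13 [1101]: (0 AND 0) -> 0
  row 14 [1110]: (1 AND 1) -> 1
  row 15 [1111]: (1 AND 1) -> 1
Full result column, 4 rows per line (P1,P2 fixed per line; P3,P4 runs 00..11 left to right):
  rows 0-3 [P1,P2=00]: 0011  = hex 3
  rows 4-7 [P1,P2=01]: 0011  = hex 3
  rows 8-11 [P1,P2=10]: 0011  = hex 3
  rows 12-15 [P1,P2=11]: 0011  = hex 3
Output column (row 0 .. row 15) = 0011001100110011
Output column grouped in 4s = 0011 0011 0011 0011 = 0x3333
Convert to decimal digit by digit (value = value*16 + digit):
  3 -> 3
  3*16 + 3 = 51
  51*16 + 3 = 819
  819*16 + 3 = 13107
Decimal = 13107

13107


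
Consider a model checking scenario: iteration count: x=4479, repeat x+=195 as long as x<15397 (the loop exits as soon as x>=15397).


Step 1: x goes from 4479 toward 15397 by 195; the body runs while x<15397, so iterations = ceil((bound-start)/step)
Step 2: Distance=10918
Step 3: ceil(10918/195)=56

56


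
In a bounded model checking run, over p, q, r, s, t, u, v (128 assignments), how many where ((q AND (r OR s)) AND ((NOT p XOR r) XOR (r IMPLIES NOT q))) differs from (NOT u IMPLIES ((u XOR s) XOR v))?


F1 = ((q AND (r OR s)) AND ((NOT p XOR r) XOR (r IMPLIES NOT q)))
F2 = (NOT u IMPLIES ((u XOR s) XOR v))
Evaluate both on each of 128 rows (bits = p,q,r,s,t,u,v):
  row 0 [0000000]: F1=0 F2=0 -> 0
  row 1 [0000001]: F1=0 F2=1 (differ) -> 1
  row 2 [0000010]: F1=0 F2=1 (differ) -> 1
  row 3 [0000011]: F1=0 F2=1 (differ) -> 1
  row 4 [0000100]: F1=0 F2=0 -> 0
  (every remaining row is evaluated the same way; all 128 results are listed next)
Full result column, 8 rows per line (p,q,r,s fixed per line; t,u,v runs 000..111 left to right):
  rows 0-7 [p,q,r,s=0000]: 01110111  (ones: 6)
  rows 8-15 [p,q,r,s=0001]: 10111011  (ones: 6)
  rows 16-23 [p,q,r,s=0010]: 01110111  (ones: 6)
  rows 24-31 [p,q,r,s=0011]: 10111011  (ones: 6)
  rows 32-39 [p,q,r,s=0100]: 01110111  (ones: 6)
  rows 40-47 [p,q,r,s=0101]: 10111011  (ones: 6)
  rows 48-55 [p,q,r,s=0110]: 01110111  (ones: 6)
  rows 56-63 [p,q,r,s=0111]: 10111011  (ones: 6)
  rows 64-71 [p,q,r,s=1000]: 01110111  (ones: 6)
  rows 72-79 [p,q,r,s=1001]: 10111011  (ones: 6)
  rows 80-87 [p,q,r,s=1010]: 01110111  (ones: 6)
  rows 88-95 [p,q,r,s=1011]: 10111011  (ones: 6)
  rows 96-103 [p,q,r,s=1100]: 01110111  (ones: 6)
  rows 104-111 [p,q,r,s=1101]: 01000100  (ones: 2)
  rows 112-119 [p,q,r,s=1110]: 10001000  (ones: 2)
  rows 120-127 [p,q,r,s=1111]: 01000100  (ones: 2)
Disagreements = 6+6+6+6+6+6+6+6+6+6+6+6+6+2+2+2 = 84

84


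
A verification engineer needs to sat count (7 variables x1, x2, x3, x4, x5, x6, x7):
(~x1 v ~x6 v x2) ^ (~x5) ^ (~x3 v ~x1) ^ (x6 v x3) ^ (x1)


CNF with 5 clauses over 7 vars (128 assignments).
An assignment satisfies CNF iff every clause has >=1 true literal.
Check each row (bits = x1,x2,x3,x4,x5,x6,x7; clause T/F shown):
  row 0 [0000000]: clauses=TTTFF -> 0
  row 1 [0000001]: clauses=TTTFF -> 0
  row 2 [0000010]: clauses=TTTTF -> 0
  row 3 [0000011]: clauses=TTTTF -> 0
  row 4 [0000100]: clauses=TFTFF -> 0
  (every remaining row is evaluated the same way; all 128 results are listed next)
Full result column, 8 rows per line (x1,x2,x3,x4 fixed per line; x5,x6,x7 runs 000..111 left to right):
  rows 0-7 [x1,x2,x3,x4=0000]: 00000000  (ones: 0)
  rows 8-15 [x1,x2,x3,x4=0001]: 00000000  (ones: 0)
  rows 16-23 [x1,x2,x3,x4=0010]: 00000000  (ones: 0)
  rows 24-31 [x1,x2,x3,x4=0011]: 00000000  (ones: 0)
  rows 32-39 [x1,x2,x3,x4=0100]: 00000000  (ones: 0)
  rows 40-47 [x1,x2,x3,x4=0101]: 00000000  (ones: 0)
  rows 48-55 [x1,x2,x3,x4=0110]: 00000000  (ones: 0)
  rows 56-63 [x1,x2,x3,x4=0111]: 00000000  (ones: 0)
  rows 64-71 [x1,x2,x3,x4=1000]: 00000000  (ones: 0)
  rows 72-79 [x1,x2,x3,x4=1001]: 00000000  (ones: 0)
  rows 80-87 [x1,x2,x3,x4=1010]: 00000000  (ones: 0)
  rows 88-95 [x1,x2,x3,x4=1011]: 00000000  (ones: 0)
  rows 96-103 [x1,x2,x3,x4=1100]: 00110000  (ones: 2)
  rows 104-111 [x1,x2,x3,x4=1101]: 00110000  (ones: 2)
  rows 112-119 [x1,x2,x3,x4=1110]: 00000000  (ones: 0)
  rows 120-127 [x1,x2,x3,x4=1111]: 00000000  (ones: 0)
Satisfying assignments = 0+0+0+0+0+0+0+0+0+0+0+0+2+2+0+0 = 4

4


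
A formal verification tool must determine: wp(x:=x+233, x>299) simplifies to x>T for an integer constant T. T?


Formula: wp(x:=E, P) = P[E/x] (substitute E for x in postcondition)
Step 1: Postcondition: x>299
Step 2: Substitute x+233 for x: x+233>299
Step 3: Solve for x: x > 299-233 = 66

66


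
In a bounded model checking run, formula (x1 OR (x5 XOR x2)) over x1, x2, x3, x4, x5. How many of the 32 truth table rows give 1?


Formula: (x1 OR (x5 XOR x2)) over 5 vars (32 rows)
Evaluate each row (x1, x2, x3, x4, x5 as bits, MSB first):
  row 0 [00000]: (0 OR (0 XOR 0)) -> 0
  row 1 [00001]: (0 OR (1 XOR 0)) -> 1
  row 2 [00010]: (0 OR (0 XOR 0)) -> 0
  row 3 [00011]: (0 OR (1 XOR 0)) -> 1
  row 4 [00100]: (0 OR (0 XOR 0)) -> 0
  row 5 [00101]: (0 OR (1 XOR 0)) -> 1
  row 6 [00110]: (0 OR (0 XOR 0)) -> 0
  row 7 [00111]: (0 OR (1 XOR 0)) -> 1
  row 8 [01000]: (0 OR (0 XOR 1)) -> 1
  row 9 [01001]: (0 OR (1 XOR 1)) -> 0
  row 10 [01010]: (0 OR (0 XOR 1)) -> 1
  row 11 [01011]: (0 OR (1 XOR 1)) -> 0
  row 12 [01100]: (0 OR (0 XOR 1)) -> 1
  row 13 [01101]: (0 OR (1 XOR 1)) -> 0
  row 14 [01110]: (0 OR (0 XOR 1)) -> 1
  row 15 [01111]: (0 OR (1 XOR 1)) -> 0
  row 16 [10000]: (1 OR (0 XOR 0)) -> 1
  row 17 [10001]: (1 OR (1 XOR 0)) -> 1
  row 18 [10010]: (1 OR (0 XOR 0)) -> 1
  row 19 [10011]: (1 OR (1 XOR 0)) -> 1
  row 20 [10100]: (1 OR (0 XOR 0)) -> 1
  row 21 [10101]: (1 OR (1 XOR 0)) -> 1
  row 22 [10110]: (1 OR (0 XOR 0)) -> 1
  row 23 [10111]: (1 OR (1 XOR 0)) -> 1
  row 24 [11000]: (1 OR (0 XOR 1)) -> 1
  row 25 [11001]: (1 OR (1 XOR 1)) -> 1
  row 26 [11010]: (1 OR (0 XOR 1)) -> 1
  row 27 [11011]: (1 OR (1 XOR 1)) -> 1
  row 28 [11100]: (1 OR (0 XOR 1)) -> 1
  row 29 [11101]: (1 OR (1 XOR 1)) -> 1
  row 30 [11110]: (1 OR (0 XOR 1)) -> 1
  row 31 [11111]: (1 OR (1 XOR 1)) -> 1
Full result column, 8 rows per line (x1,x2 fixed per line; x3,x4,x5 runs 000..111 left to right):
  rows 0-7 [x1,x2=00]: 01010101  (ones: 4)
  rows 8-15 [x1,x2=01]: 10101010  (ones: 4)
  rows 16-23 [x1,x2=10]: 11111111  (ones: 8)
  rows 24-31 [x1,x2=11]: 11111111  (ones: 8)
Count of 1-rows = 4+4+8+8 = 24

24


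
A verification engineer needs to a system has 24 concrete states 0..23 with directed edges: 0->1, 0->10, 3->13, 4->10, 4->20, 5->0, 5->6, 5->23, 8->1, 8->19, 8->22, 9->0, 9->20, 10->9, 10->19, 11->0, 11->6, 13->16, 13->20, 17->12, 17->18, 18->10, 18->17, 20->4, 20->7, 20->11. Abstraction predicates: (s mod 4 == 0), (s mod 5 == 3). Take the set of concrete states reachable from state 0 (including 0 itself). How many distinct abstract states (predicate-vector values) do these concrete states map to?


BFS from 0:
Concrete reachable: {0, 1, 4, 6, 7, 9, 10, 11, 19, 20}
Abstract via predicates (s mod 4 == 0), (s mod 5 == 3):
  (0,0) <- {1, 6, 7, 9, 10, 11, 19}
  (1,0) <- {0, 4, 20}
Distinct abstract states = 2

2


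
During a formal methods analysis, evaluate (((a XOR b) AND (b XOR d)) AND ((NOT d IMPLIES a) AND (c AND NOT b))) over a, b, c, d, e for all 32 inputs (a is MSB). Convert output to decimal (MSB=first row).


Formula: (((a XOR b) AND (b XOR d)) AND ((NOT d IMPLIES a) AND (c AND NOT b))) over a, b, c, d, e (32 rows)
Evaluate each row (bits = a,b,c,d,e, MSB first):
  row 0 [00000]: (((0 XOR 0) AND (0 XOR 0)) AND ((NOT 0 IMPLIES 0) AND (0 AND NOT 0))) -> 0
  row 1 [00001]: (((0 XOR 0) AND (0 XOR 0)) AND ((NOT 0 IMPLIES 0) AND (0 AND NOT 0))) -> 0
  row 2 [00010]: (((0 XOR 0) AND (0 XOR 1)) AND ((NOT 1 IMPLIES 0) AND (0 AND NOT 0))) -> 0
  row 3 [00011]: (((0 XOR 0) AND (0 XOR 1)) AND ((NOT 1 IMPLIES 0) AND (0 AND NOT 0))) -> 0
  row 4 [00100]: (((0 XOR 0) AND (0 XOR 0)) AND ((NOT 0 IMPLIES 0) AND (1 AND NOT 0))) -> 0
  row 5 [00101]: (((0 XOR 0) AND (0 XOR 0)) AND ((NOT 0 IMPLIES 0) AND (1 AND NOT 0))) -> 0
  row 6 [00110]: (((0 XOR 0) AND (0 XOR 1)) AND ((NOT 1 IMPLIES 0) AND (1 AND NOT 0))) -> 0
  row 7 [00111]: (((0 XOR 0) AND (0 XOR 1)) AND ((NOT 1 IMPLIES 0) AND (1 AND NOT 0))) -> 0
  row 8 [01000]: (((0 XOR 1) AND (1 XOR 0)) AND ((NOT 0 IMPLIES 0) AND (0 AND NOT 1))) -> 0
  row 9 [01001]: (((0 XOR 1) AND (1 XOR 0)) AND ((NOT 0 IMPLIES 0) AND (0 AND NOT 1))) -> 0
  row 10 [01010]: (((0 XOR 1) AND (1 XOR 1)) AND ((NOT 1 IMPLIES 0) AND (0 AND NOT 1))) -> 0
  row 11 [01011]: (((0 XOR 1) AND (1 XOR 1)) AND ((NOT 1 IMPLIES 0) AND (0 AND NOT 1))) -> 0
  row 12 [01100]: (((0 XOR 1) AND (1 XOR 0)) AND ((NOT 0 IMPLIES 0) AND (1 AND NOT 1))) -> 0
  row 13 [01101]: (((0 XOR 1) AND (1 XOR 0)) AND ((NOT 0 IMPLIES 0) AND (1 AND NOT 1))) -> 0
  row 14 [01110]: (((0 XOR 1) AND (1 XOR 1)) AND ((NOT 1 IMPLIES 0) AND (1 AND NOT 1))) -> 0
  row 15 [01111]: (((0 XOR 1) AND (1 XOR 1)) AND ((NOT 1 IMPLIES 0) AND (1 AND NOT 1))) -> 0
  row 16 [10000]: (((1 XOR 0) AND (0 XOR 0)) AND ((NOT 0 IMPLIES 1) AND (0 AND NOT 0))) -> 0
  row 17 [10001]: (((1 XOR 0) AND (0 XOR 0)) AND ((NOT 0 IMPLIES 1) AND (0 AND NOT 0))) -> 0
  row 18 [10010]: (((1 XOR 0) AND (0 XOR 1)) AND ((NOT 1 IMPLIES 1) AND (0 AND NOT 0))) -> 0
  row 19 [10011]: (((1 XOR 0) AND (0 XOR 1)) AND ((NOT 1 IMPLIES 1) AND (0 AND NOT 0))) -> 0
  row 20 [10100]: (((1 XOR 0) AND (0 XOR 0)) AND ((NOT 0 IMPLIES 1) AND (1 AND NOT 0))) -> 0
  row 21 [10101]: (((1 XOR 0) AND (0 XOR 0)) AND ((NOT 0 IMPLIES 1) AND (1 AND NOT 0))) -> 0
  row 22 [10110]: (((1 XOR 0) AND (0 XOR 1)) AND ((NOT 1 IMPLIES 1) AND (1 AND NOT 0))) -> 1
  row 23 [10111]: (((1 XOR 0) AND (0 XOR 1)) AND ((NOT 1 IMPLIES 1) AND (1 AND NOT 0))) -> 1
  row 24 [11000]: (((1 XOR 1) AND (1 XOR 0)) AND ((NOT 0 IMPLIES 1) AND (0 AND NOT 1))) -> 0
  row 25 [11001]: (((1 XOR 1) AND (1 XOR 0)) AND ((NOT 0 IMPLIES 1) AND (0 AND NOT 1))) -> 0
  row 26 [11010]: (((1 XOR 1) AND (1 XOR 1)) AND ((NOT 1 IMPLIES 1) AND (0 AND NOT 1))) -> 0
  row 27 [11011]: (((1 XOR 1) AND (1 XOR 1)) AND ((NOT 1 IMPLIES 1) AND (0 AND NOT 1))) -> 0
  row 28 [11100]: (((1 XOR 1) AND (1 XOR 0)) AND ((NOT 0 IMPLIES 1) AND (1 AND NOT 1))) -> 0
  row 29 [11101]: (((1 XOR 1) AND (1 XOR 0)) AND ((NOT 0 IMPLIES 1) AND (1 AND NOT 1))) -> 0
  row 30 [11110]: (((1 XOR 1) AND (1 XOR 1)) AND ((NOT 1 IMPLIES 1) AND (1 AND NOT 1))) -> 0
  row 31 [11111]: (((1 XOR 1) AND (1 XOR 1)) AND ((NOT 1 IMPLIES 1) AND (1 AND NOT 1))) -> 0
Full result column, 4 rows per line (a,b,c fixed per line; d,e runs 00..11 left to right):
  rows 0-3 [a,b,c=000]: 0000  = hex 0
  rows 4-7 [a,b,c=001]: 0000  = hex 0
  rows 8-11 [a,b,c=010]: 0000  = hex 0
  rows 12-15 [a,b,c=011]: 0000  = hex 0
  rows 16-19 [a,b,c=100]: 0000  = hex 0
  rows 20-23 [a,b,c=101]: 0011  = hex 3
  rows 24-27 [a,b,c=110]: 0000  = hex 0
  rows 28-31 [a,b,c=111]: 0000  = hex 0
Output column (row 0 .. row 31) = 00000000000000000000001100000000
Output column grouped in 4s = 0000 0000 0000 0000 0000 0011 0000 0000 = 0x00000300
Convert to decimal digit by digit (value = value*16 + digit):
  0 -> 0
  0*16 + 0 = 0
  0*16 + 0 = 0
  0*16 + 0 = 0
  0*16 + 0 = 0
  0*16 + 3 = 3
  3*16 + 0 = 48
  48*16 + 0 = 768
Decimal = 768

768


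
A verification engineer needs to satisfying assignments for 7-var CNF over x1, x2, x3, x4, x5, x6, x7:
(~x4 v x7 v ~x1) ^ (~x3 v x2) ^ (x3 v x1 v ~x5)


CNF with 3 clauses over 7 vars (128 assignments).
An assignment satisfies CNF iff every clause has >=1 true literal.
Check each row (bits = x1,x2,x3,x4,x5,x6,x7; clause T/F shown):
  row 0 [0000000]: clauses=TTT -> 1
  row 1 [0000001]: clauses=TTT -> 1
  row 2 [0000010]: clauses=TTT -> 1
  row 3 [0000011]: clauses=TTT -> 1
  row 4 [0000100]: clauses=TTF -> 0
  (every remaining row is evaluated the same way; all 128 results are listed next)
Full result column, 8 rows per line (x1,x2,x3,x4 fixed per line; x5,x6,x7 runs 000..111 left to right):
  rows 0-7 [x1,x2,x3,x4=0000]: 11110000  (ones: 4)
  rows 8-15 [x1,x2,x3,x4=0001]: 11110000  (ones: 4)
  rows 16-23 [x1,x2,x3,x4=0010]: 00000000  (ones: 0)
  rows 24-31 [x1,x2,x3,x4=0011]: 00000000  (ones: 0)
  rows 32-39 [x1,x2,x3,x4=0100]: 11110000  (ones: 4)
  rows 40-47 [x1,x2,x3,x4=0101]: 11110000  (ones: 4)
  rows 48-55 [x1,x2,x3,x4=0110]: 11111111  (ones: 8)
  rows 56-63 [x1,x2,x3,x4=0111]: 11111111  (ones: 8)
  rows 64-71 [x1,x2,x3,x4=1000]: 11111111  (ones: 8)
  rows 72-79 [x1,x2,x3,x4=1001]: 01010101  (ones: 4)
  rows 80-87 [x1,x2,x3,x4=1010]: 00000000  (ones: 0)
  rows 88-95 [x1,x2,x3,x4=1011]: 00000000  (ones: 0)
  rows 96-103 [x1,x2,x3,x4=1100]: 11111111  (ones: 8)
  rows 104-111 [x1,x2,x3,x4=1101]: 01010101  (ones: 4)
  rows 112-119 [x1,x2,x3,x4=1110]: 11111111  (ones: 8)
  rows 120-127 [x1,x2,x3,x4=1111]: 01010101  (ones: 4)
Satisfying assignments = 4+4+0+0+4+4+8+8+8+4+0+0+8+4+8+4 = 68

68


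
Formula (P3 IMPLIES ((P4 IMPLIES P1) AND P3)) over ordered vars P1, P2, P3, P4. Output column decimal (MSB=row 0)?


Formula: (P3 IMPLIES ((P4 IMPLIES P1) AND P3)) over P1, P2, P3, P4 (16 rows)
Evaluate each row (bits = P1,P2,P3,P4, MSB first):
  row 0 [0000]: (0 IMPLIES ((0 IMPLIES 0) AND 0)) -> 1
  row 1 [0001]: (0 IMPLIES ((1 IMPLIES 0) AND 0)) -> 1
  row 2 [0010]: (1 IMPLIES ((0 IMPLIES 0) AND 1)) -> 1
  row 3 [0011]: (1 IMPLIES ((1 IMPLIES 0) AND 1)) -> 0
  row 4 [0100]: (0 IMPLIES ((0 IMPLIES 0) AND 0)) -> 1
  row 5 [0101]: (0 IMPLIES ((1 IMPLIES 0) AND 0)) -> 1
  row 6 [0110]: (1 IMPLIES ((0 IMPLIES 0) AND 1)) -> 1
  row 7 [0111]: (1 IMPLIES ((1 IMPLIES 0) AND 1)) -> 0
  row 8 [1000]: (0 IMPLIES ((0 IMPLIES 1) AND 0)) -> 1
  row 9 [1001]: (0 IMPLIES ((1 IMPLIES 1) AND 0)) -> 1
  row 10 [1010]: (1 IMPLIES ((0 IMPLIES 1) AND 1)) -> 1
  row 11 [1011]: (1 IMPLIES ((1 IMPLIES 1) AND 1)) -> 1
  row 12 [1100]: (0 IMPLIES ((0 IMPLIES 1) AND 0)) -> 1
  row 13 [1101]: (0 IMPLIES ((1 IMPLIES 1) AND 0)) -> 1
  row 14 [1110]: (1 IMPLIES ((0 IMPLIES 1) AND 1)) -> 1
  row 15 [1111]: (1 IMPLIES ((1 IMPLIES 1) AND 1)) -> 1
Full result column, 4 rows per line (P1,P2 fixed per line; P3,P4 runs 00..11 left to right):
  rows 0-3 [P1,P2=00]: 1110  = hex E
  rows 4-7 [P1,P2=01]: 1110  = hex E
  rows 8-11 [P1,P2=10]: 1111  = hex F
  rows 12-15 [P1,P2=11]: 1111  = hex F
Output column (row 0 .. row 15) = 1110111011111111
Output column grouped in 4s = 1110 1110 1111 1111 = 0xEEFF
Convert to decimal digit by digit (value = value*16 + digit):
  E -> 14
  14*16 + 14 (E) = 238
  238*16 + 15 (F) = 3823
  3823*16 + 15 (F) = 61183
Decimal = 61183

61183


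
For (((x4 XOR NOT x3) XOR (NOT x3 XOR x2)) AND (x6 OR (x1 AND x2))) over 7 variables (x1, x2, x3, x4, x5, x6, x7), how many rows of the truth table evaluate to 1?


Formula: (((x4 XOR NOT x3) XOR (NOT x3 XOR x2)) AND (x6 OR (x1 AND x2))) over 7 vars (128 rows)
Evaluate each row (x1, x2, x3, x4, x5, x6, x7 as bits, MSB first):
  row 0 [0000000]: (((0 XOR NOT 0) XOR (NOT 0 XOR 0)) AND (0 OR (0 AND 0))) -> 0
  row 1 [0000001]: (((0 XOR NOT 0) XOR (NOT 0 XOR 0)) AND (0 OR (0 AND 0))) -> 0
  row 2 [0000010]: (((0 XOR NOT 0) XOR (NOT 0 XOR 0)) AND (1 OR (0 AND 0))) -> 0
  row 3 [0000011]: (((0 XOR NOT 0) XOR (NOT 0 XOR 0)) AND (1 OR (0 AND 0))) -> 0
  row 4 [0000100]: (((0 XOR NOT 0) XOR (NOT 0 XOR 0)) AND (0 OR (0 AND 0))) -> 0
  (every remaining row is evaluated the same way; all 128 results are listed next)
Full result column, 8 rows per line (x1,x2,x3,x4 fixed per line; x5,x6,x7 runs 000..111 left to right):
  rows 0-7 [x1,x2,x3,x4=0000]: 00000000  (ones: 0)
  rows 8-15 [x1,x2,x3,x4=0001]: 00110011  (ones: 4)
  rows 16-23 [x1,x2,x3,x4=0010]: 00000000  (ones: 0)
  rows 24-31 [x1,x2,x3,x4=0011]: 00110011  (ones: 4)
  rows 32-39 [x1,x2,x3,x4=0100]: 00110011  (ones: 4)
  rows 40-47 [x1,x2,x3,x4=0101]: 00000000  (ones: 0)
  rows 48-55 [x1,x2,x3,x4=0110]: 00110011  (ones: 4)
  rows 56-63 [x1,x2,x3,x4=0111]: 00000000  (ones: 0)
  rows 64-71 [x1,x2,x3,x4=1000]: 00000000  (ones: 0)
  rows 72-79 [x1,x2,x3,x4=1001]: 00110011  (ones: 4)
  rows 80-87 [x1,x2,x3,x4=1010]: 00000000  (ones: 0)
  rows 88-95 [x1,x2,x3,x4=1011]: 00110011  (ones: 4)
  rows 96-103 [x1,x2,x3,x4=1100]: 11111111  (ones: 8)
  rows 104-111 [x1,x2,x3,x4=1101]: 00000000  (ones: 0)
  rows 112-119 [x1,x2,x3,x4=1110]: 11111111  (ones: 8)
  rows 120-127 [x1,x2,x3,x4=1111]: 00000000  (ones: 0)
Count of 1-rows = 0+4+0+4+4+0+4+0+0+4+0+4+8+0+8+0 = 40

40


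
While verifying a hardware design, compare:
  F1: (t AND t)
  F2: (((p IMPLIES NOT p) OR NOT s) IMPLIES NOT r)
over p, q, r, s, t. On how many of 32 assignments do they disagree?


F1 = (t AND t)
F2 = (((p IMPLIES NOT p) OR NOT s) IMPLIES NOT r)
Evaluate both on each of 32 rows (bits = p,q,r,s,t):
  row 0 [00000]: F1=0 F2=1 (differ) -> 1
  row 1 [00001]: F1=1 F2=1 -> 0
  row 2 [00010]: F1=0 F2=1 (differ) -> 1
  row 3 [00011]: F1=1 F2=1 -> 0
  row 4 [00100]: F1=0 F2=0 -> 0
  row 5 [00101]: F1=1 F2=0 (differ) -> 1
  row 6 [00110]: F1=0 F2=0 -> 0
  row 7 [00111]: F1=1 F2=0 (differ) -> 1
  row 8 [01000]: F1=0 F2=1 (differ) -> 1
  row 9 [01001]: F1=1 F2=1 -> 0
  row 10 [01010]: F1=0 F2=1 (differ) -> 1
  row 11 [01011]: F1=1 F2=1 -> 0
  row 12 [01100]: F1=0 F2=0 -> 0
  row 13 [01101]: F1=1 F2=0 (differ) -> 1
  row 14 [01110]: F1=0 F2=0 -> 0
  row 15 [01111]: F1=1 F2=0 (differ) -> 1
  row 16 [10000]: F1=0 F2=1 (differ) -> 1
  row 17 [10001]: F1=1 F2=1 -> 0
  row 18 [10010]: F1=0 F2=1 (differ) -> 1
  row 19 [10011]: F1=1 F2=1 -> 0
  row 20 [10100]: F1=0 F2=0 -> 0
  row 21 [10101]: F1=1 F2=0 (differ) -> 1
  row 22 [10110]: F1=0 F2=1 (differ) -> 1
  row 23 [10111]: F1=1 F2=1 -> 0
  row 24 [11000]: F1=0 F2=1 (differ) -> 1
  row 25 [11001]: F1=1 F2=1 -> 0
  row 26 [11010]: F1=0 F2=1 (differ) -> 1
  row 27 [11011]: F1=1 F2=1 -> 0
  row 28 [11100]: F1=0 F2=0 -> 0
  row 29 [11101]: F1=1 F2=0 (differ) -> 1
  row 30 [11110]: F1=0 F2=1 (differ) -> 1
  row 31 [11111]: F1=1 F2=1 -> 0
Full result column, 8 rows per line (p,q fixed per line; r,s,t runs 000..111 left to right):
  rows 0-7 [p,q=00]: 10100101  (ones: 4)
  rows 8-15 [p,q=01]: 10100101  (ones: 4)
  rows 16-23 [p,q=10]: 10100110  (ones: 4)
  rows 24-31 [p,q=11]: 10100110  (ones: 4)
Disagreements = 4+4+4+4 = 16

16


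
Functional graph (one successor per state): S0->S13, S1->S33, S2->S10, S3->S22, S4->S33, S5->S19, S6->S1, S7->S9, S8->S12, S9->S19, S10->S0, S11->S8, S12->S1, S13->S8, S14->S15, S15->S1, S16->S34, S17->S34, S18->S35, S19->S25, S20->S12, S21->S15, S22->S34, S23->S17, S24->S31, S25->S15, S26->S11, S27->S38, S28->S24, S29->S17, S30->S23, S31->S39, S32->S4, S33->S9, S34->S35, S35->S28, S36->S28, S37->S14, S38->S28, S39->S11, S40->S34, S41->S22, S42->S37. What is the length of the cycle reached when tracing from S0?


Trace from S0 until a state repeats:
  S0 -> S13 -> S8 -> S12 -> S1 -> S33 -> S9 -> S19 -> S25 -> S15 -> S1
S1 first seen at step 4, revisited at step 10.
Cycle length = 10 - 4 = 6

6


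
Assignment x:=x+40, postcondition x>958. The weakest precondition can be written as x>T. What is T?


Formula: wp(x:=E, P) = P[E/x] (substitute E for x in postcondition)
Step 1: Postcondition: x>958
Step 2: Substitute x+40 for x: x+40>958
Step 3: Solve for x: x > 958-40 = 918

918


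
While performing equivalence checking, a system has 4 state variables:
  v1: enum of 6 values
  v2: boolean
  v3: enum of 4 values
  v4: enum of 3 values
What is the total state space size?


State space = product of domain sizes of all variables.
Domain sizes:
  v1 (enum of 6 values): 6
  v2 (boolean): 2
  v3 (enum of 4 values): 4
  v4 (enum of 3 values): 3
Product = 6 * 2 * 4 * 3 = 144

144


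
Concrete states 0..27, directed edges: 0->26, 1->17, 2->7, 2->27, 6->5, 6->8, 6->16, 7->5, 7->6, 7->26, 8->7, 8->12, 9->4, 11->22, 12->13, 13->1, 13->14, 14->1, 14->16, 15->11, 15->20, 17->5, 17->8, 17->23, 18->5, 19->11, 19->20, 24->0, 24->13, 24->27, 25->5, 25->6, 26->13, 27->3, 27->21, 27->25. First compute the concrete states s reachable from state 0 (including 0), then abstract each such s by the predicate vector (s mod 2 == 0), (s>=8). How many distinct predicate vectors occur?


BFS from 0:
Concrete reachable: {0, 1, 5, 6, 7, 8, 12, 13, 14, 16, 17, 23, 26}
Abstract via predicates (s mod 2 == 0), (s>=8):
  (0,0) <- {1, 5, 7}
  (0,1) <- {13, 17, 23}
  (1,0) <- {0, 6}
  (1,1) <- {8, 12, 14, 16, 26}
Distinct abstract states = 4

4


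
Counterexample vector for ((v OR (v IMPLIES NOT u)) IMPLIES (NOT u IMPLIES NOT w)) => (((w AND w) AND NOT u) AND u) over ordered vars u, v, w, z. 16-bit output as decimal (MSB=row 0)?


F1 = ((v OR (v IMPLIES NOT u)) IMPLIES (NOT u IMPLIES NOT w))
F2 = (((w AND w) AND NOT u) AND u)
Counterexample to F1=>F2 is where F1=1 and F2=0.
Evaluate each row (bits = u,v,w,z, MSB first):
  row 0 [0000]: F1=1 F2=0 -> F1&~F2 -> 1
  row 1 [0001]: F1=1 F2=0 -> F1&~F2 -> 1
  row 2 [0010]: F1=0 F2=0 -> F1&~F2 -> 0
  row 3 [0011]: F1=0 F2=0 -> F1&~F2 -> 0
  row 4 [0100]: F1=1 F2=0 -> F1&~F2 -> 1
  row 5 [0101]: F1=1 F2=0 -> F1&~F2 -> 1
  row 6 [0110]: F1=0 F2=0 -> F1&~F2 -> 0
  row 7 [0111]: F1=0 F2=0 -> F1&~F2 -> 0
  row 8 [1000]: F1=1 F2=0 -> F1&~F2 -> 1
  row 9 [1001]: F1=1 F2=0 -> F1&~F2 -> 1
  row 10 [1010]: F1=1 F2=0 -> F1&~F2 -> 1
  row 11 [1011]: F1=1 F2=0 -> F1&~F2 -> 1
  row 12 [1100]: F1=1 F2=0 -> F1&~F2 -> 1
  row 13 [1101]: F1=1 F2=0 -> F1&~F2 -> 1
  row 14 [1110]: F1=1 F2=0 -> F1&~F2 -> 1
  row 15 [1111]: F1=1 F2=0 -> F1&~F2 -> 1
Full result column, 4 rows per line (u,v fixed per line; w,z runs 00..11 left to right):
  rows 0-3 [u,v=00]: 1100  = hex C
  rows 4-7 [u,v=01]: 1100  = hex C
  rows 8-11 [u,v=10]: 1111  = hex F
  rows 12-15 [u,v=11]: 1111  = hex F
Counterexample vector (row 0 .. row 15) = 1100110011111111
Output column grouped in 4s = 1100 1100 1111 1111 = 0xCCFF
Convert to decimal digit by digit (value = value*16 + digit):
  C -> 12
  12*16 + 12 (C) = 204
  204*16 + 15 (F) = 3279
  3279*16 + 15 (F) = 52479
Decimal = 52479

52479


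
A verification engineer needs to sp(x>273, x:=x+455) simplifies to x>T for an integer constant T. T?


Formula: sp(P, x:=E) = exists old_x. (x = E[old_x/x]) AND P[old_x/x] (old_x is the value of x before the assignment; eliminate old_x by solving x = E[old_x/x] for old_x)
Step 1: Precondition P: x>273, i.e. old_x > 273
Step 2: Assignment gives x = old_x + 455, so old_x = x - 455
Step 3: Substitute into P: x - 455 > 273
Step 4: Simplify: x > 273+455 = 728

728


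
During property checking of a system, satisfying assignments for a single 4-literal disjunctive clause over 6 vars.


Step 1: Total=2^6=64
Step 2: Unsat when all 4 false: 2^2=4
Step 3: Sat=64-4=60

60


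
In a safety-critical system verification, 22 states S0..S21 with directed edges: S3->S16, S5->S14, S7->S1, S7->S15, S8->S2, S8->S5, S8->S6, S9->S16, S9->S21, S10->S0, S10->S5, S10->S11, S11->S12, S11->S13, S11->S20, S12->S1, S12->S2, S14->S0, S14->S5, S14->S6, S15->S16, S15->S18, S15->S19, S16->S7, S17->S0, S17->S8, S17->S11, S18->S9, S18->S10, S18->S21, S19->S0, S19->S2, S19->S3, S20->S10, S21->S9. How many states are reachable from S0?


BFS from S0:
  layer 0: {S0}
Reachable set: {S0}
Count = 1

1


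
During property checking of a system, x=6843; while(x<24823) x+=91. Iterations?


Step 1: x goes from 6843 toward 24823 by 91; the body runs while x<24823, so iterations = ceil((bound-start)/step)
Step 2: Distance=17980
Step 3: ceil(17980/91)=198

198


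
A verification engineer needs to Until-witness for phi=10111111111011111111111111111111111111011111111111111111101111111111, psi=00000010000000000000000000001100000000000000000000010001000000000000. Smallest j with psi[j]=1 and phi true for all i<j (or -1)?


(phi U psi) at 0: need smallest j with psi[j]=1 and phi[i]=1 for all i in [0,j).
Scan from step 0:
  step 0: phi=1, psi=0 -> continue
  step 1: phi=0 -> phi-prefix broken from here
  step 6: psi=1 but phi already failed -> not a witness
  step 28: psi=1 but phi already failed -> not a witness
  step 29: psi=1 but phi already failed -> not a witness
  step 51: psi=1 but phi already failed -> not a witness
  step 55: psi=1 but phi already failed -> not a witness
  end of trace: no witness -> -1
Witness step = -1

-1


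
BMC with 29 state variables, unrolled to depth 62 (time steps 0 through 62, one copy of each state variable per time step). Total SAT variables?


BMC unrolls to depth k, creating one copy of each state var for steps 0..k.
Step count = 62 + 1 = 63 (steps 0 through 62)
Vars per step = 29
Total = 29 * 63 = 1827

1827


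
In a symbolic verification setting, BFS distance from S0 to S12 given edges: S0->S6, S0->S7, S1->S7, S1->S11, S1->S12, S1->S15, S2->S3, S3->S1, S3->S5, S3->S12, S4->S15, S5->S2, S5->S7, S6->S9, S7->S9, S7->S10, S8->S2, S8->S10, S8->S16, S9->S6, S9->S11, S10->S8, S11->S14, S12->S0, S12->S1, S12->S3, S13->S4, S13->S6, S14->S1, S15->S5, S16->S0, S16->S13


BFS layer-by-layer from S0:
  dist 0: {S0}
  dist 1: {S6, S7}
  dist 2: {S9, S10}
  dist 3: {S8, S11}
  dist 4: {S2, S14, S16}
  dist 5: {S1, S3, S13}
  dist 6: {S4, S5, S12, S15}
  -> S12 reached at distance 6
Shortest path length = 6

6


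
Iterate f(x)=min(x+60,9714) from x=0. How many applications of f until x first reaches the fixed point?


Step 1: x=0, cap=9714, increment=60
Step 2: x grows by 60 each step until capped at 9714; fixed point is x=9714
Step 3: iterations = ceil(9714/60) = 162

162


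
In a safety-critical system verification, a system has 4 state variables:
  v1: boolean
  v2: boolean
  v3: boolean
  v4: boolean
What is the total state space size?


State space = product of domain sizes of all variables.
Domain sizes:
  v1 (boolean): 2
  v2 (boolean): 2
  v3 (boolean): 2
  v4 (boolean): 2
Product = 2 * 2 * 2 * 2 = 16

16


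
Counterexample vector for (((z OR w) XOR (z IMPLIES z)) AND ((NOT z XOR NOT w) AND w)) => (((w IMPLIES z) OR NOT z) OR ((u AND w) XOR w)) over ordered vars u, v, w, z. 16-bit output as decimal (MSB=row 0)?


F1 = (((z OR w) XOR (z IMPLIES z)) AND ((NOT z XOR NOT w) AND w))
F2 = (((w IMPLIES z) OR NOT z) OR ((u AND w) XOR w))
Counterexample to F1=>F2 is where F1=1 and F2=0.
Evaluate each row (bits = u,v,w,z, MSB first):
  row 0 [0000]: F1=0 F2=1 -> F1&~F2 -> 0
  row 1 [0001]: F1=0 F2=1 -> F1&~F2 -> 0
  row 2 [0010]: F1=0 F2=1 -> F1&~F2 -> 0
  row 3 [0011]: F1=0 F2=1 -> F1&~F2 -> 0
  row 4 [0100]: F1=0 F2=1 -> F1&~F2 -> 0
  row 5 [0101]: F1=0 F2=1 -> F1&~F2 -> 0
  row 6 [0110]: F1=0 F2=1 -> F1&~F2 -> 0
  row 7 [0111]: F1=0 F2=1 -> F1&~F2 -> 0
  row 8 [1000]: F1=0 F2=1 -> F1&~F2 -> 0
  row 9 [1001]: F1=0 F2=1 -> F1&~F2 -> 0
  row 10 [1010]: F1=0 F2=1 -> F1&~F2 -> 0
  row 11 [1011]: F1=0 F2=1 -> F1&~F2 -> 0
  row 12 [1100]: F1=0 F2=1 -> F1&~F2 -> 0
  row 13 [1101]: F1=0 F2=1 -> F1&~F2 -> 0
  row 14 [1110]: F1=0 F2=1 -> F1&~F2 -> 0
  row 15 [1111]: F1=0 F2=1 -> F1&~F2 -> 0
Full result column, 4 rows per line (u,v fixed per line; w,z runs 00..11 left to right):
  rows 0-3 [u,v=00]: 0000  = hex 0
  rows 4-7 [u,v=01]: 0000  = hex 0
  rows 8-11 [u,v=10]: 0000  = hex 0
  rows 12-15 [u,v=11]: 0000  = hex 0
Counterexample vector (row 0 .. row 15) = 0000000000000000
Output column grouped in 4s = 0000 0000 0000 0000 = 0x0000
Convert to decimal digit by digit (value = value*16 + digit):
  0 -> 0
  0*16 + 0 = 0
  0*16 + 0 = 0
  0*16 + 0 = 0
Decimal = 0

0


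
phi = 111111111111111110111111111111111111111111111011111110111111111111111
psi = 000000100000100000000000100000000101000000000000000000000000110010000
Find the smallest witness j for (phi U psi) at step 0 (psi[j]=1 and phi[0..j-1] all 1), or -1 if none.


(phi U psi) at 0: need smallest j with psi[j]=1 and phi[i]=1 for all i in [0,j).
Scan from step 0:
  step 0: phi=1, psi=0 -> continue
  step 1: phi=1, psi=0 -> continue
  step 2: phi=1, psi=0 -> continue
  step 3: phi=1, psi=0 -> continue
  step 6: psi=1 and phi held for [0,6) -> witness found
Witness step = 6

6


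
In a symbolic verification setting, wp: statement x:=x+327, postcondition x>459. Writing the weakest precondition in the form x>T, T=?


Formula: wp(x:=E, P) = P[E/x] (substitute E for x in postcondition)
Step 1: Postcondition: x>459
Step 2: Substitute x+327 for x: x+327>459
Step 3: Solve for x: x > 459-327 = 132

132


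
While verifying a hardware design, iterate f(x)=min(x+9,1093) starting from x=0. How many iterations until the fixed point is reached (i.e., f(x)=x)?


Step 1: x=0, cap=1093, increment=9
Step 2: x grows by 9 each step until capped at 1093; fixed point is x=1093
Step 3: iterations = ceil(1093/9) = 122

122


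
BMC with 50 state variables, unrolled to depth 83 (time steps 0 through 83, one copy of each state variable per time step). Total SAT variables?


BMC unrolls to depth k, creating one copy of each state var for steps 0..k.
Step count = 83 + 1 = 84 (steps 0 through 83)
Vars per step = 50
Total = 50 * 84 = 4200

4200


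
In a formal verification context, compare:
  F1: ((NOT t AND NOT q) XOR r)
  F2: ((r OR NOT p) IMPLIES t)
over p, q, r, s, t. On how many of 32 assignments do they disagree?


F1 = ((NOT t AND NOT q) XOR r)
F2 = ((r OR NOT p) IMPLIES t)
Evaluate both on each of 32 rows (bits = p,q,r,s,t):
  row 0 [00000]: F1=1 F2=0 (differ) -> 1
  row 1 [00001]: F1=0 F2=1 (differ) -> 1
  row 2 [00010]: F1=1 F2=0 (differ) -> 1
  row 3 [00011]: F1=0 F2=1 (differ) -> 1
  row 4 [00100]: F1=0 F2=0 -> 0
  row 5 [00101]: F1=1 F2=1 -> 0
  row 6 [00110]: F1=0 F2=0 -> 0
  row 7 [00111]: F1=1 F2=1 -> 0
  row 8 [01000]: F1=0 F2=0 -> 0
  row 9 [01001]: F1=0 F2=1 (differ) -> 1
  row 10 [01010]: F1=0 F2=0 -> 0
  row 11 [01011]: F1=0 F2=1 (differ) -> 1
  row 12 [01100]: F1=1 F2=0 (differ) -> 1
  row 13 [01101]: F1=1 F2=1 -> 0
  row 14 [01110]: F1=1 F2=0 (differ) -> 1
  row 15 [01111]: F1=1 F2=1 -> 0
  row 16 [10000]: F1=1 F2=1 -> 0
  row 17 [10001]: F1=0 F2=1 (differ) -> 1
  row 18 [10010]: F1=1 F2=1 -> 0
  row 19 [10011]: F1=0 F2=1 (differ) -> 1
  row 20 [10100]: F1=0 F2=0 -> 0
  row 21 [10101]: F1=1 F2=1 -> 0
  row 22 [10110]: F1=0 F2=0 -> 0
  row 23 [10111]: F1=1 F2=1 -> 0
  row 24 [11000]: F1=0 F2=1 (differ) -> 1
  row 25 [11001]: F1=0 F2=1 (differ) -> 1
  row 26 [11010]: F1=0 F2=1 (differ) -> 1
  row 27 [11011]: F1=0 F2=1 (differ) -> 1
  row 28 [11100]: F1=1 F2=0 (differ) -> 1
  row 29 [11101]: F1=1 F2=1 -> 0
  row 30 [11110]: F1=1 F2=0 (differ) -> 1
  row 31 [11111]: F1=1 F2=1 -> 0
Full result column, 8 rows per line (p,q fixed per line; r,s,t runs 000..111 left to right):
  rows 0-7 [p,q=00]: 11110000  (ones: 4)
  rows 8-15 [p,q=01]: 01011010  (ones: 4)
  rows 16-23 [p,q=10]: 01010000  (ones: 2)
  rows 24-31 [p,q=11]: 11111010  (ones: 6)
Disagreements = 4+4+2+6 = 16

16


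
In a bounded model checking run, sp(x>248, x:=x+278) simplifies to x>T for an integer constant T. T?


Formula: sp(P, x:=E) = exists old_x. (x = E[old_x/x]) AND P[old_x/x] (old_x is the value of x before the assignment; eliminate old_x by solving x = E[old_x/x] for old_x)
Step 1: Precondition P: x>248, i.e. old_x > 248
Step 2: Assignment gives x = old_x + 278, so old_x = x - 278
Step 3: Substitute into P: x - 278 > 248
Step 4: Simplify: x > 248+278 = 526

526


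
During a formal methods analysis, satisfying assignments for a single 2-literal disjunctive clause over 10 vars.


Step 1: Total=2^10=1024
Step 2: Unsat when all 2 false: 2^8=256
Step 3: Sat=1024-256=768

768


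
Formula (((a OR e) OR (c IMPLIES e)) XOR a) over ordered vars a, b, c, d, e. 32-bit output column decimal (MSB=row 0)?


Formula: (((a OR e) OR (c IMPLIES e)) XOR a) over a, b, c, d, e (32 rows)
Evaluate each row (bits = a,b,c,d,e, MSB first):
  row 0 [00000]: (((0 OR 0) OR (0 IMPLIES 0)) XOR 0) -> 1
  row 1 [00001]: (((0 OR 1) OR (0 IMPLIES 1)) XOR 0) -> 1
  row 2 [00010]: (((0 OR 0) OR (0 IMPLIES 0)) XOR 0) -> 1
  row 3 [00011]: (((0 OR 1) OR (0 IMPLIES 1)) XOR 0) -> 1
  row 4 [00100]: (((0 OR 0) OR (1 IMPLIES 0)) XOR 0) -> 0
  row 5 [00101]: (((0 OR 1) OR (1 IMPLIES 1)) XOR 0) -> 1
  row 6 [00110]: (((0 OR 0) OR (1 IMPLIES 0)) XOR 0) -> 0
  row 7 [00111]: (((0 OR 1) OR (1 IMPLIES 1)) XOR 0) -> 1
  row 8 [01000]: (((0 OR 0) OR (0 IMPLIES 0)) XOR 0) -> 1
  row 9 [01001]: (((0 OR 1) OR (0 IMPLIES 1)) XOR 0) -> 1
  row 10 [01010]: (((0 OR 0) OR (0 IMPLIES 0)) XOR 0) -> 1
  row 11 [01011]: (((0 OR 1) OR (0 IMPLIES 1)) XOR 0) -> 1
  row 12 [01100]: (((0 OR 0) OR (1 IMPLIES 0)) XOR 0) -> 0
  row 13 [01101]: (((0 OR 1) OR (1 IMPLIES 1)) XOR 0) -> 1
  row 14 [01110]: (((0 OR 0) OR (1 IMPLIES 0)) XOR 0) -> 0
  row 15 [01111]: (((0 OR 1) OR (1 IMPLIES 1)) XOR 0) -> 1
  row 16 [10000]: (((1 OR 0) OR (0 IMPLIES 0)) XOR 1) -> 0
  row 17 [10001]: (((1 OR 1) OR (0 IMPLIES 1)) XOR 1) -> 0
  row 18 [10010]: (((1 OR 0) OR (0 IMPLIES 0)) XOR 1) -> 0
  row 19 [10011]: (((1 OR 1) OR (0 IMPLIES 1)) XOR 1) -> 0
  row 20 [10100]: (((1 OR 0) OR (1 IMPLIES 0)) XOR 1) -> 0
  row 21 [10101]: (((1 OR 1) OR (1 IMPLIES 1)) XOR 1) -> 0
  row 22 [10110]: (((1 OR 0) OR (1 IMPLIES 0)) XOR 1) -> 0
  row 23 [10111]: (((1 OR 1) OR (1 IMPLIES 1)) XOR 1) -> 0
  row 24 [11000]: (((1 OR 0) OR (0 IMPLIES 0)) XOR 1) -> 0
  row 25 [11001]: (((1 OR 1) OR (0 IMPLIES 1)) XOR 1) -> 0
  row 26 [11010]: (((1 OR 0) OR (0 IMPLIES 0)) XOR 1) -> 0
  row 27 [11011]: (((1 OR 1) OR (0 IMPLIES 1)) XOR 1) -> 0
  row 28 [11100]: (((1 OR 0) OR (1 IMPLIES 0)) XOR 1) -> 0
  row 29 [11101]: (((1 OR 1) OR (1 IMPLIES 1)) XOR 1) -> 0
  row 30 [11110]: (((1 OR 0) OR (1 IMPLIES 0)) XOR 1) -> 0
  row 31 [11111]: (((1 OR 1) OR (1 IMPLIES 1)) XOR 1) -> 0
Full result column, 4 rows per line (a,b,c fixed per line; d,e runs 00..11 left to right):
  rows 0-3 [a,b,c=000]: 1111  = hex F
  rows 4-7 [a,b,c=001]: 0101  = hex 5
  rows 8-11 [a,b,c=010]: 1111  = hex F
  rows 12-15 [a,b,c=011]: 0101  = hex 5
  rows 16-19 [a,b,c=100]: 0000  = hex 0
  rows 20-23 [a,b,c=101]: 0000  = hex 0
  rows 24-27 [a,b,c=110]: 0000  = hex 0
  rows 28-31 [a,b,c=111]: 0000  = hex 0
Output column (row 0 .. row 31) = 11110101111101010000000000000000
Output column grouped in 4s = 1111 0101 1111 0101 0000 0000 0000 0000 = 0xF5F50000
Convert to decimal digit by digit (value = value*16 + digit):
  F -> 15
  15*16 + 5 = 245
  245*16 + 15 (F) = 3935
  3935*16 + 5 = 62965
  62965*16 + 0 = 1007440
  1007440*16 + 0 = 16119040
  16119040*16 + 0 = 257904640
  257904640*16 + 0 = 4126474240
Decimal = 4126474240

4126474240
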